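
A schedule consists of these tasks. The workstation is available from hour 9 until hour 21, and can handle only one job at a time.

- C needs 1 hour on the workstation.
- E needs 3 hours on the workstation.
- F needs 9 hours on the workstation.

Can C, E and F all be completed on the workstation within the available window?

No

The workstation window is 21 − 9 = 12 hours.
Running back to back, the jobs need 1 + 3 + 9 = 13 hours on the workstation.
Since 13 > 12, they cannot all fit.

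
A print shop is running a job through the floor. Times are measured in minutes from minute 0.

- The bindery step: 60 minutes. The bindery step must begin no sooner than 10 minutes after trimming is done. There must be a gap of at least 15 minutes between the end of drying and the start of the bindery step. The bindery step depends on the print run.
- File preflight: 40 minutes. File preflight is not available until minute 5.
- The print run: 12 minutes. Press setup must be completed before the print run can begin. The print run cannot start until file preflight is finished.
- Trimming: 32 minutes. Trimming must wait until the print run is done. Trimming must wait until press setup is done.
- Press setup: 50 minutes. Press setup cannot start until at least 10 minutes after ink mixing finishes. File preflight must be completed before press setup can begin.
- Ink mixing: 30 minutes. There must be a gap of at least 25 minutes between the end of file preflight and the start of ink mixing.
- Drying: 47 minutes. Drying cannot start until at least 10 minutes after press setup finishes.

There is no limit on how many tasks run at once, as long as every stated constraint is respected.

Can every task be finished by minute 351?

Yes

File preflight cannot begin until its own release at minute 5. It runs from minute 5 to 5 + 40 = minute 45.
Ink mixing waits on file preflight (finishes minute 45, plus 25-minute gap → minute 70), so it starts at minute 70 and finishes at 70 + 30 = minute 100.
Press setup has to wait for ink mixing (finishes minute 100, plus 10-minute gap → minute 110); file preflight (finishes minute 45). The latest of these is minute 110, so press setup runs minute 110 to 110 + 50 = minute 160.
Drying waits on press setup (finishes minute 160, plus 10-minute gap → minute 170), so it starts at minute 170 and finishes at 170 + 47 = minute 217.
The print run cannot start until press setup (finishes minute 160); file preflight (finishes minute 45). The controlling bound is minute 160, so the print run finishes at 160 + 12 = minute 172.
Trimming cannot start until the print run (finishes minute 172); press setup (finishes minute 160). The controlling bound is minute 172, so trimming finishes at 172 + 32 = minute 204.
The bindery step cannot start until trimming (finishes minute 204, plus 10-minute gap → minute 214); drying (finishes minute 217, plus 15-minute gap → minute 232); the print run (finishes minute 172). The controlling bound is minute 232, so the bindery step finishes at 232 + 60 = minute 292.
Every task is finished by minute 292, which is no later than the deadline of 351, so the schedule is feasible.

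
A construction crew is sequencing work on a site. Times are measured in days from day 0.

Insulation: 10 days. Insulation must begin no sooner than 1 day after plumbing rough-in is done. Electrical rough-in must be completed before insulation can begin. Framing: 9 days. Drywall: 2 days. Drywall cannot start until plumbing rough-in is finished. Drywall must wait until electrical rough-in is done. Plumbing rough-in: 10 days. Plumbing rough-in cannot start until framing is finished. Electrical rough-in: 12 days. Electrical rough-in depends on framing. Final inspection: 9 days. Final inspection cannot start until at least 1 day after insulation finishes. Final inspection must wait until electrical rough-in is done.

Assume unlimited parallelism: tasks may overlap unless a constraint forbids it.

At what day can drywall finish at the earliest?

23

Framing can start immediately at day 0; it finishes at day 9.
Electrical rough-in cannot begin until framing (finishes day 9). It runs from day 9 to 9 + 12 = day 21.
After framing (finishes day 9), plumbing rough-in can start at day 9 and finishes at day 19.
Drywall needs all of plumbing rough-in (finishes day 19); electrical rough-in (finishes day 21). That puts its earliest start at day 21; it finishes at 21 + 2 = day 23.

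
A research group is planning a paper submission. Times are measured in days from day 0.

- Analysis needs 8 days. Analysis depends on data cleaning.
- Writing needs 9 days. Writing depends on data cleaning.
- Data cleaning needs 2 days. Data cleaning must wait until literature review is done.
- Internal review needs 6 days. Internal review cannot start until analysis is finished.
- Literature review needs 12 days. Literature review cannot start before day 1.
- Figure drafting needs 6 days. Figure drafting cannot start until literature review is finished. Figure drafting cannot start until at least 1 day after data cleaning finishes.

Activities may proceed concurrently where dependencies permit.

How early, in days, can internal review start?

23

Literature review waits on its own release at day 1, so it starts at day 1 and finishes at 1 + 12 = day 13.
After literature review (finishes day 13), data cleaning can start at day 13 and finishes at day 15.
Analysis waits on data cleaning (finishes day 15), so it starts at day 15 and finishes at 15 + 8 = day 23.
Internal review waits on analysis (finishes day 23), so the earliest it can start is day 23.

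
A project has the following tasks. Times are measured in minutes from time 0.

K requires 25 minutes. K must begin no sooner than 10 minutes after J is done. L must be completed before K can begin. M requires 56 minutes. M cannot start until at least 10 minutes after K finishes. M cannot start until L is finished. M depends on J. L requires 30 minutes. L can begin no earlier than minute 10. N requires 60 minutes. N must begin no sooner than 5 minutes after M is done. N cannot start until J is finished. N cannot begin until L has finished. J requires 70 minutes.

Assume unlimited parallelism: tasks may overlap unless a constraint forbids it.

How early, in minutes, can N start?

After its own release at minute 10, L can start at minute 10 and finishes at minute 40.
Nothing blocks J, so it runs from minute 0 to minute 70.
K has to wait for J (finishes minute 70, plus 10-minute gap → minute 80); L (finishes minute 40). The latest of these is minute 80, so K runs minute 80 to 80 + 25 = minute 105.
For M: K (finishes minute 105, plus 10-minute gap → minute 115); L (finishes minute 40); J (finishes minute 70). Taking the maximum gives a start of minute 115, and it finishes at 115 + 56 = minute 171.
N waits on M (finishes minute 171, plus 5-minute gap → minute 176); J (finishes minute 70); L (finishes minute 40). The latest of these is minute 176, which is the earliest N can start.

176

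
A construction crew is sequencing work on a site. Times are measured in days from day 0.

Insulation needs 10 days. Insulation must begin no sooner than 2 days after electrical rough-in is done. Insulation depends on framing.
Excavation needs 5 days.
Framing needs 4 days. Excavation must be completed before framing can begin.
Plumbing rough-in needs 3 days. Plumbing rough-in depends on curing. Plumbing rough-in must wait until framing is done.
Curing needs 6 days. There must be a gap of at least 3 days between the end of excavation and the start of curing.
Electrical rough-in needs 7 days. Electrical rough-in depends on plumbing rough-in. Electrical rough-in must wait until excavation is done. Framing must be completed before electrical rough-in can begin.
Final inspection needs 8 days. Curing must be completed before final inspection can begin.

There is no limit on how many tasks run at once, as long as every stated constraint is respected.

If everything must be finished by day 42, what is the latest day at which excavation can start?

Nothing follows insulation; the deadline of day 42 is its only limit. It must start by 42 − 10 = day 32.
Since insulation (must start by day 32, minus 2-day gap → day 30) depends on it, electrical rough-in must finish by day 30. Backing off its 7-day duration gives a latest start of day 23.
Plumbing rough-in must finish before electrical rough-in (must start by day 23). With a 3-day duration, plumbing rough-in must start by 23 − 3 = day 20.
Final inspection must finish by day 42; it takes 8 days, so it must start by 42 − 8 = day 34.
For curing: plumbing rough-in (must start by day 20); final inspection (must start by day 34). The most restrictive is day 20; with a 6-day duration, curing must start by day 14.
Framing has several dependents: plumbing rough-in (must start by day 20); electrical rough-in (must start by day 23); insulation (must start by day 32). The earliest of those limits is day 20, so framing must start by 20 − 4 = day 16.
Excavation feeds curing (must start by day 14, minus 3-day gap → day 11); framing (must start by day 16); electrical rough-in (must start by day 23). Taking the minimum, excavation must finish by day 11 and start by 11 − 5 = day 6.

6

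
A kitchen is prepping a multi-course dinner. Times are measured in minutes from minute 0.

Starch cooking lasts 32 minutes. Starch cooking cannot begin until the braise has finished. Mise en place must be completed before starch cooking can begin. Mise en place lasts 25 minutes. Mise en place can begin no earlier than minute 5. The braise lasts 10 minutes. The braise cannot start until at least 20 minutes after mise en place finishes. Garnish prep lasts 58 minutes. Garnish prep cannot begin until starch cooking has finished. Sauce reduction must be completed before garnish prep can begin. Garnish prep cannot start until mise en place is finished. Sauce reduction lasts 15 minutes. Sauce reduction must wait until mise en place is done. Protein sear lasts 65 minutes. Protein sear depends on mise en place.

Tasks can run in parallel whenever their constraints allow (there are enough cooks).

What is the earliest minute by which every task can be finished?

150

Mise en place waits on its own release at minute 5, so it starts at minute 5 and finishes at 5 + 25 = minute 30.
After mise en place (finishes minute 30), sauce reduction can start at minute 30 and finishes at minute 45.
Protein sear cannot begin until mise en place (finishes minute 30). It runs from minute 30 to 30 + 65 = minute 95.
The braise waits on mise en place (finishes minute 30, plus 20-minute gap → minute 50), so it starts at minute 50 and finishes at 50 + 10 = minute 60.
Starch cooking needs all of the braise (finishes minute 60); mise en place (finishes minute 30). That puts its earliest start at minute 60; it finishes at 60 + 32 = minute 92.
Garnish prep has to wait for starch cooking (finishes minute 92); sauce reduction (finishes minute 45); mise en place (finishes minute 30). The latest of these is minute 92, so garnish prep runs minute 92 to 92 + 58 = minute 150.
All tasks are finished once the last one completes. Finish times: Mise en place at 30, The braise at 60, Protein sear at 95, Sauce reduction at 45, Starch cooking at 92, Garnish prep at 150. The latest is minute 150.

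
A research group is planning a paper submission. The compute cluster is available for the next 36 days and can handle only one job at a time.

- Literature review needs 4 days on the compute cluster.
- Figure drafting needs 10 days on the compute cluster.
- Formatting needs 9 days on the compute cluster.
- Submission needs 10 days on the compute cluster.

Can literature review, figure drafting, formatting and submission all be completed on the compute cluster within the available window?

Yes

Running back to back, the jobs need 4 + 10 + 9 + 10 = 33 days on the compute cluster.
Since 33 ≤ 36, they fit within the window.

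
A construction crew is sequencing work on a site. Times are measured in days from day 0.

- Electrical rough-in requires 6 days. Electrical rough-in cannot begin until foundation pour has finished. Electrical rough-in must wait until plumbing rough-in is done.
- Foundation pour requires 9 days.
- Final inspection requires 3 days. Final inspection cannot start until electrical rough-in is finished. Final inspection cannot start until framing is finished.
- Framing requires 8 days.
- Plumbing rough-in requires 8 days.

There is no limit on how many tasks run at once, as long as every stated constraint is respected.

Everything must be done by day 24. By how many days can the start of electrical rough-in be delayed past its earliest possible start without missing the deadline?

Nothing blocks plumbing rough-in, so it runs from day 0 to day 8.
Foundation pour can start immediately at day 0; it finishes at day 9.
Electrical rough-in cannot start until foundation pour (finishes day 9); plumbing rough-in (finishes day 8). The controlling bound is day 9, so electrical rough-in finishes at 9 + 6 = day 15.

Working backward from the deadline:
To finish by day 24, final inspection (duration 3) must start no later than day 21.
Electrical rough-in has to be done before final inspection (must start by day 21). That means finishing by day 21, i.e. starting by 21 − 6 = day 15.
So electrical rough-in can start as early as day 9 and as late as day 15, giving 15 − 9 = 6 days of slack.

6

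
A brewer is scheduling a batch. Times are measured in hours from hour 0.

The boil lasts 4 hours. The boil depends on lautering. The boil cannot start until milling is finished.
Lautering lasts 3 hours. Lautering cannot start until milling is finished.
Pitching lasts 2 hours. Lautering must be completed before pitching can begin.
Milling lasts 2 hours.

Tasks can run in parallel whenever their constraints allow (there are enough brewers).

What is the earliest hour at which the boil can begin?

5

Nothing blocks milling, so it runs from hour 0 to hour 2.
Lautering cannot begin until milling (finishes hour 2). It runs from hour 2 to 2 + 3 = hour 5.
The boil waits on lautering (finishes hour 5); milling (finishes hour 2). The latest of these is hour 5, which is the earliest the boil can start.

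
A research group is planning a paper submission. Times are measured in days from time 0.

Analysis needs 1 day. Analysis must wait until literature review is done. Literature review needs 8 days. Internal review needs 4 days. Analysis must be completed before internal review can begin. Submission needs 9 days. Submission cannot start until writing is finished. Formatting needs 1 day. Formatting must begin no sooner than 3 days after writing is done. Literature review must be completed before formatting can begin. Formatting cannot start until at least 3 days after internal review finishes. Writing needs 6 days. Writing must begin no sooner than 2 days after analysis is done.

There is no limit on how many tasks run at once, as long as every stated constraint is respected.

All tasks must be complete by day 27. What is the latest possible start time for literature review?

1

Nothing follows formatting; the deadline of day 27 is its only limit. It must start by 27 − 1 = day 26.
Submission must finish by day 27; it takes 9 days, so it must start by 27 − 9 = day 18.
Writing has several dependents: formatting (must start by day 26, minus 3-day gap → day 23); submission (must start by day 18). The earliest of those limits is day 18, so writing must start by 18 − 6 = day 12.
Internal review feeds into formatting (must start by day 26, minus 3-day gap → day 23); so internal review must finish by day 23 and therefore start by day 19.
Analysis has several dependents: writing (must start by day 12, minus 2-day gap → day 10); internal review (must start by day 19). The earliest of those limits is day 10, so analysis must start by 10 − 1 = day 9.
For literature review: analysis (must start by day 9); formatting (must start by day 26). The most restrictive is day 9; with an 8-day duration, literature review must start by day 1.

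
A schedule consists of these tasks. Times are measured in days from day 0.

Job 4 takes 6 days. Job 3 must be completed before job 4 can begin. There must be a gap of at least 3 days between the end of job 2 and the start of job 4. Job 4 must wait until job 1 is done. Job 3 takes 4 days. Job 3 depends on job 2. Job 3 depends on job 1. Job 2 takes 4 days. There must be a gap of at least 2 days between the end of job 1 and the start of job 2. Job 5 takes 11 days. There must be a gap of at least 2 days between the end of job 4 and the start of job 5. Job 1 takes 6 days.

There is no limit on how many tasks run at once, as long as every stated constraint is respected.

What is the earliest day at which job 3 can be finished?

Job 1 has no prerequisites, so it starts at day 0 and finishes at day 6.
Job 2 cannot begin until job 1 (finishes day 6, plus 2-day gap → day 8). It runs from day 8 to 8 + 4 = day 12.
For job 3: job 2 (finishes day 12); job 1 (finishes day 6). Taking the maximum gives a start of day 12, and it finishes at 12 + 4 = day 16.

16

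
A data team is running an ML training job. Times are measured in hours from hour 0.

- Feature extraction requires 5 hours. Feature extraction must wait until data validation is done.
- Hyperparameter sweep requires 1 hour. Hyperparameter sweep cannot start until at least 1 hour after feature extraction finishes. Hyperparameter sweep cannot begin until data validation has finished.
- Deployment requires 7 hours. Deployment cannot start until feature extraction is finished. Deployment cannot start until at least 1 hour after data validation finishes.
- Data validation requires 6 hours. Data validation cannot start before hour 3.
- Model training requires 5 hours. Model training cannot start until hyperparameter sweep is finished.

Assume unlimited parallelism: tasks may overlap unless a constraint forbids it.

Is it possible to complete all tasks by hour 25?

Yes

Data validation waits on its own release at hour 3, so it starts at hour 3 and finishes at 3 + 6 = hour 9.
Feature extraction waits on data validation (finishes hour 9), so it starts at hour 9 and finishes at 9 + 5 = hour 14.
For deployment: feature extraction (finishes hour 14); data validation (finishes hour 9, plus 1-hour gap → hour 10). Taking the maximum gives a start of hour 14, and it finishes at 14 + 7 = hour 21.
For hyperparameter sweep: feature extraction (finishes hour 14, plus 1-hour gap → hour 15); data validation (finishes hour 9). Taking the maximum gives a start of hour 15, and it finishes at 15 + 1 = hour 16.
Model training cannot begin until hyperparameter sweep (finishes hour 16). It runs from hour 16 to 16 + 5 = hour 21.
Every task is finished by hour 21, which is no later than the deadline of 25, so the schedule is feasible.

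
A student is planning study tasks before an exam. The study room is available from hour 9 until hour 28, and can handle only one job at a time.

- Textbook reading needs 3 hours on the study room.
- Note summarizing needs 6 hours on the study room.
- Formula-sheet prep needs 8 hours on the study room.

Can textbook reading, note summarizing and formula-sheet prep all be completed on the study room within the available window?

Yes

The study room window is 28 − 9 = 19 hours.
Running back to back, the jobs need 3 + 6 + 8 = 17 hours on the study room.
Since 17 ≤ 19, they fit within the window.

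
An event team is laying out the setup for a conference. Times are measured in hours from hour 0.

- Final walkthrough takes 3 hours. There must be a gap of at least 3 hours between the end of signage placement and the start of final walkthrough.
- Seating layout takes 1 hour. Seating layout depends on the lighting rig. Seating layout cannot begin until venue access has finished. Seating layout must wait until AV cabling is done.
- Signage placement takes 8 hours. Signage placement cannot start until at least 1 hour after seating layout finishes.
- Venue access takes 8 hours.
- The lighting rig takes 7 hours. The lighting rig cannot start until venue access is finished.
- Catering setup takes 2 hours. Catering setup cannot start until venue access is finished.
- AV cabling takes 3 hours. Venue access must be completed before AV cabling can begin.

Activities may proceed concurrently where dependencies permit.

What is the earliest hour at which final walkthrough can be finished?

Venue access can start immediately at hour 0; it finishes at hour 8.
AV cabling cannot begin until venue access (finishes hour 8). It runs from hour 8 to 8 + 3 = hour 11.
After venue access (finishes hour 8), the lighting rig can start at hour 8 and finishes at hour 15.
Seating layout cannot start until the lighting rig (finishes hour 15); venue access (finishes hour 8); AV cabling (finishes hour 11). The controlling bound is hour 15, so seating layout finishes at 15 + 1 = hour 16.
After seating layout (finishes hour 16, plus 1-hour gap → hour 17), signage placement can start at hour 17 and finishes at hour 25.
Final walkthrough waits on signage placement (finishes hour 25, plus 3-hour gap → hour 28), so it starts at hour 28 and finishes at 28 + 3 = hour 31.

31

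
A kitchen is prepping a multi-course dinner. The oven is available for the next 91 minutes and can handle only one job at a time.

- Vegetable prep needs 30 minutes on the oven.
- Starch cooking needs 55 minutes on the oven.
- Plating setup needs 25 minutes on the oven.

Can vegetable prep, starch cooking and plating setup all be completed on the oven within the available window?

Running back to back, the jobs need 30 + 55 + 25 = 110 minutes on the oven.
Since 110 > 91, they cannot all fit.

No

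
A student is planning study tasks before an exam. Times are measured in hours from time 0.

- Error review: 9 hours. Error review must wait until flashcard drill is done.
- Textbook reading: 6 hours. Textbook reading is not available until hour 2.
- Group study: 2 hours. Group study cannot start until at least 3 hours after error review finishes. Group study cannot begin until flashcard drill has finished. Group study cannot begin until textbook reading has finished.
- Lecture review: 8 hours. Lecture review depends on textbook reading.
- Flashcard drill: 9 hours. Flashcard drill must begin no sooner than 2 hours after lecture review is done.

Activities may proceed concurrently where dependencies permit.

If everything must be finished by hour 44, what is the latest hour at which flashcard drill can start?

Nothing follows group study; the deadline of hour 44 is its only limit. It must start by 44 − 2 = hour 42.
Since group study (must start by hour 42, minus 3-hour gap → hour 39) depends on it, error review must finish by hour 39. Backing off its 9-hour duration gives a latest start of hour 30.
For flashcard drill: error review (must start by hour 30); group study (must start by hour 42). The most restrictive is hour 30; with a 9-hour duration, flashcard drill must start by hour 21.

21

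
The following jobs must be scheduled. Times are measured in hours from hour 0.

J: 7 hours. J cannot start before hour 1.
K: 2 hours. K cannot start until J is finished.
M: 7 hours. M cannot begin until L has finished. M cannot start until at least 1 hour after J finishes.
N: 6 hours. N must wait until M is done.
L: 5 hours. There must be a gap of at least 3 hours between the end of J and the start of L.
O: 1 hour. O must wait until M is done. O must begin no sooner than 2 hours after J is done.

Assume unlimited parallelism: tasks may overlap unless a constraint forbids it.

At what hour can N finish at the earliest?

29

After its own release at hour 1, J can start at hour 1 and finishes at hour 8.
L cannot begin until J (finishes hour 8, plus 3-hour gap → hour 11). It runs from hour 11 to 11 + 5 = hour 16.
M has to wait for L (finishes hour 16); J (finishes hour 8, plus 1-hour gap → hour 9). The latest of these is hour 16, so M runs hour 16 to 16 + 7 = hour 23.
After M (finishes hour 23), N can start at hour 23 and finishes at hour 29.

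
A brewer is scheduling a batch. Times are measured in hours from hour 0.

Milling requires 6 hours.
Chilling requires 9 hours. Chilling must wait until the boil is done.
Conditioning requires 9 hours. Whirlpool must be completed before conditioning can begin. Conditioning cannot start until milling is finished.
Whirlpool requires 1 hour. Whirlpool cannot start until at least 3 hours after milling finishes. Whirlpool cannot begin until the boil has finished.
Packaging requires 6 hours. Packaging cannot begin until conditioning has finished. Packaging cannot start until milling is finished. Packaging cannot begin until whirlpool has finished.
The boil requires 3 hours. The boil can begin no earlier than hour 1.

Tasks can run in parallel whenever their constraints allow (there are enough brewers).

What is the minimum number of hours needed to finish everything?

25

The boil waits on its own release at hour 1, so it starts at hour 1 and finishes at 1 + 3 = hour 4.
Chilling cannot begin until the boil (finishes hour 4). It runs from hour 4 to 4 + 9 = hour 13.
Nothing blocks milling, so it runs from hour 0 to hour 6.
For whirlpool: milling (finishes hour 6, plus 3-hour gap → hour 9); the boil (finishes hour 4). Taking the maximum gives a start of hour 9, and it finishes at 9 + 1 = hour 10.
Conditioning needs all of whirlpool (finishes hour 10); milling (finishes hour 6). That puts its earliest start at hour 10; it finishes at 10 + 9 = hour 19.
Packaging cannot start until conditioning (finishes hour 19); milling (finishes hour 6); whirlpool (finishes hour 10). The controlling bound is hour 19, so packaging finishes at 19 + 6 = hour 25.
All tasks are finished once the last one completes. Finish times: Milling at 6, The boil at 4, Whirlpool at 10, Chilling at 13, Conditioning at 19, Packaging at 25. The latest is hour 25.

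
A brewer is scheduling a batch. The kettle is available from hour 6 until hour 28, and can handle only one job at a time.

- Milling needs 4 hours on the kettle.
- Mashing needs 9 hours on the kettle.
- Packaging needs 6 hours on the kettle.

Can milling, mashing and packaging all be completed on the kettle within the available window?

The kettle window is 28 − 6 = 22 hours.
Running back to back, the jobs need 4 + 9 + 6 = 19 hours on the kettle.
Since 19 ≤ 22, they fit within the window.

Yes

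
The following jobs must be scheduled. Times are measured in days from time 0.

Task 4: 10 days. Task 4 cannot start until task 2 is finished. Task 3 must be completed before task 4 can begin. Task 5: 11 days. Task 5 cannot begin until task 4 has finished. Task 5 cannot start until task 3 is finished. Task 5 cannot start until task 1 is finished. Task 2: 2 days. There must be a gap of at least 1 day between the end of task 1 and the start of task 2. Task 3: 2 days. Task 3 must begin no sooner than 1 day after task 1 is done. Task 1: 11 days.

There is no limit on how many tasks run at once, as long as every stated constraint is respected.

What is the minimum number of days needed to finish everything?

Nothing blocks task 1, so it runs from day 0 to day 11.
After task 1 (finishes day 11, plus 1-day gap → day 12), task 3 can start at day 12 and finishes at day 14.
After task 1 (finishes day 11, plus 1-day gap → day 12), task 2 can start at day 12 and finishes at day 14.
Task 4 cannot start until task 2 (finishes day 14); task 3 (finishes day 14). The controlling bound is day 14, so task 4 finishes at 14 + 10 = day 24.
Task 5 needs all of task 4 (finishes day 24); task 3 (finishes day 14); task 1 (finishes day 11). That puts its earliest start at day 24; it finishes at 24 + 11 = day 35.
All tasks are finished once the last one completes. Finish times: Task 1 at 11, Task 2 at 14, Task 3 at 14, Task 4 at 24, Task 5 at 35. The latest is day 35.

35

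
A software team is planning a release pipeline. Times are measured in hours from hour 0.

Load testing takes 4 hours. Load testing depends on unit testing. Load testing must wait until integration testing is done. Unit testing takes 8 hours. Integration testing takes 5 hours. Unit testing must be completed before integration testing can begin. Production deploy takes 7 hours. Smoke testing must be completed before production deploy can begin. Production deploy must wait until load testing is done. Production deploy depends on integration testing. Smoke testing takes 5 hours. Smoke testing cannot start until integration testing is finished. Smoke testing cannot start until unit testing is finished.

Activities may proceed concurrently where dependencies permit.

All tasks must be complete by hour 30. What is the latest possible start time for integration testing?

13

Production deploy has no dependents, so it just needs to finish by hour 30. Starting by 30 − 7 = hour 23 achieves that.
Smoke testing must finish before production deploy (must start by hour 23). With a 5-hour duration, smoke testing must start by 23 − 5 = hour 18.
Load testing has to be done before production deploy (must start by hour 23). That means finishing by hour 23, i.e. starting by 23 − 4 = hour 19.
Integration testing has several dependents: smoke testing (must start by hour 18); load testing (must start by hour 19); production deploy (must start by hour 23). The earliest of those limits is hour 18, so integration testing must start by 18 − 5 = hour 13.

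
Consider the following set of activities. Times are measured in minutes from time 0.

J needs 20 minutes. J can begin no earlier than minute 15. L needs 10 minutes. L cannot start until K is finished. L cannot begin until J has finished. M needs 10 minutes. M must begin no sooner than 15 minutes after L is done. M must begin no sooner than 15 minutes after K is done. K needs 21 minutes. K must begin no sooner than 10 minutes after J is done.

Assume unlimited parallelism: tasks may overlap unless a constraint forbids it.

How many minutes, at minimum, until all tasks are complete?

101

J cannot begin until its own release at minute 15. It runs from minute 15 to 15 + 20 = minute 35.
K cannot begin until J (finishes minute 35, plus 10-minute gap → minute 45). It runs from minute 45 to 45 + 21 = minute 66.
L has to wait for K (finishes minute 66); J (finishes minute 35). The latest of these is minute 66, so L runs minute 66 to 66 + 10 = minute 76.
M has to wait for L (finishes minute 76, plus 15-minute gap → minute 91); K (finishes minute 66, plus 15-minute gap → minute 81). The latest of these is minute 91, so M runs minute 91 to 91 + 10 = minute 101.
All tasks are finished once the last one completes. Finish times: J at 35, K at 66, L at 76, M at 101. The latest is minute 101.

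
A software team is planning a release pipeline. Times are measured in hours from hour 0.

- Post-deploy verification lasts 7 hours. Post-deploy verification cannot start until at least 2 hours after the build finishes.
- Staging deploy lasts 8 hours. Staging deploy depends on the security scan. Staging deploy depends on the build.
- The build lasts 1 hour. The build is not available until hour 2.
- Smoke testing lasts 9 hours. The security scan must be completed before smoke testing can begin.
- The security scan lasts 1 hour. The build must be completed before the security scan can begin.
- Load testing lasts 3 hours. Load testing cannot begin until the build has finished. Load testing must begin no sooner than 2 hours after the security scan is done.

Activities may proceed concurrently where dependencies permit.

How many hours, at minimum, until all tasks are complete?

13

The build waits on its own release at hour 2, so it starts at hour 2 and finishes at 2 + 1 = hour 3.
Post-deploy verification waits on the build (finishes hour 3, plus 2-hour gap → hour 5), so it starts at hour 5 and finishes at 5 + 7 = hour 12.
The security scan waits on the build (finishes hour 3), so it starts at hour 3 and finishes at 3 + 1 = hour 4.
Load testing has to wait for the build (finishes hour 3); the security scan (finishes hour 4, plus 2-hour gap → hour 6). The latest of these is hour 6, so load testing runs hour 6 to 6 + 3 = hour 9.
After the security scan (finishes hour 4), smoke testing can start at hour 4 and finishes at hour 13.
Staging deploy cannot start until the security scan (finishes hour 4); the build (finishes hour 3). The controlling bound is hour 4, so staging deploy finishes at 4 + 8 = hour 12.
All tasks are finished once the last one completes. Finish times: The build at 3, The security scan at 4, Staging deploy at 12, Smoke testing at 13, Load testing at 9, Post-deploy verification at 12. The latest is hour 13.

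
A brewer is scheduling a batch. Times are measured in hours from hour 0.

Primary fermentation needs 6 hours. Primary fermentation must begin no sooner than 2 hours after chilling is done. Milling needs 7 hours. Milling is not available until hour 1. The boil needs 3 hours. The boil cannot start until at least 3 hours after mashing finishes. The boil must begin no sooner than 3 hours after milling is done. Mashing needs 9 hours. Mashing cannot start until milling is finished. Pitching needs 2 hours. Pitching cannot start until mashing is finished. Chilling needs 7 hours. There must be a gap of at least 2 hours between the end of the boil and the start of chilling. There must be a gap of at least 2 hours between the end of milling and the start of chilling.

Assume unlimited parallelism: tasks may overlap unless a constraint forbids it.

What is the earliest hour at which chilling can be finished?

Milling waits on its own release at hour 1, so it starts at hour 1 and finishes at 1 + 7 = hour 8.
After milling (finishes hour 8), mashing can start at hour 8 and finishes at hour 17.
The boil cannot start until mashing (finishes hour 17, plus 3-hour gap → hour 20); milling (finishes hour 8, plus 3-hour gap → hour 11). The controlling bound is hour 20, so the boil finishes at 20 + 3 = hour 23.
Chilling needs all of the boil (finishes hour 23, plus 2-hour gap → hour 25); milling (finishes hour 8, plus 2-hour gap → hour 10). That puts its earliest start at hour 25; it finishes at 25 + 7 = hour 32.

32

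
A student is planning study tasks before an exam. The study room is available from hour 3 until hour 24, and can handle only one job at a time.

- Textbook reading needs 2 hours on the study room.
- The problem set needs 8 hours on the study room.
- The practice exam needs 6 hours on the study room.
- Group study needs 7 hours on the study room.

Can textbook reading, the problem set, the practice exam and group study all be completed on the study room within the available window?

No

The study room window is 24 − 3 = 21 hours.
Running back to back, the jobs need 2 + 8 + 6 + 7 = 23 hours on the study room.
Since 23 > 21, they cannot all fit.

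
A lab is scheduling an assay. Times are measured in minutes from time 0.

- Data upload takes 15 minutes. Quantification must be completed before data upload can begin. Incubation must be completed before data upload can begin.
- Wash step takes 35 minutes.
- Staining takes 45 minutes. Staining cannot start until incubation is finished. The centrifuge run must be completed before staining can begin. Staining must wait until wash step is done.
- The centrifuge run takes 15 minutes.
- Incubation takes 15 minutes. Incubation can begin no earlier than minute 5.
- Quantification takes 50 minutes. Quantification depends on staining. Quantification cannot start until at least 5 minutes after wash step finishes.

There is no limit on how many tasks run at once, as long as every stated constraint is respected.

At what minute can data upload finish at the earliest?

Wash step has no prerequisites, so it starts at minute 0 and finishes at minute 35.
Nothing blocks the centrifuge run, so it runs from minute 0 to minute 15.
Incubation cannot begin until its own release at minute 5. It runs from minute 5 to 5 + 15 = minute 20.
Staining has to wait for incubation (finishes minute 20); the centrifuge run (finishes minute 15); wash step (finishes minute 35). The latest of these is minute 35, so staining runs minute 35 to 35 + 45 = minute 80.
For quantification: staining (finishes minute 80); wash step (finishes minute 35, plus 5-minute gap → minute 40). Taking the maximum gives a start of minute 80, and it finishes at 80 + 50 = minute 130.
For data upload: quantification (finishes minute 130); incubation (finishes minute 20). Taking the maximum gives a start of minute 130, and it finishes at 130 + 15 = minute 145.

145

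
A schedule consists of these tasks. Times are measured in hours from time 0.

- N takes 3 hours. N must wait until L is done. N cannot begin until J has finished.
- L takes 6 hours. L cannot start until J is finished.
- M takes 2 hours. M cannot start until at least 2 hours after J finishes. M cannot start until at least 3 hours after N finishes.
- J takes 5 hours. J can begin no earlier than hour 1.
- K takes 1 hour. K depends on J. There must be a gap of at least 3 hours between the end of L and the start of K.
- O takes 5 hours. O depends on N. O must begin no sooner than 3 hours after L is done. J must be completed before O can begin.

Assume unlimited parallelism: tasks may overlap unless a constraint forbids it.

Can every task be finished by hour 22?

J cannot begin until its own release at hour 1. It runs from hour 1 to 1 + 5 = hour 6.
After J (finishes hour 6), L can start at hour 6 and finishes at hour 12.
N cannot start until L (finishes hour 12); J (finishes hour 6). The controlling bound is hour 12, so N finishes at 12 + 3 = hour 15.
O cannot start until N (finishes hour 15); L (finishes hour 12, plus 3-hour gap → hour 15); J (finishes hour 6). The controlling bound is hour 15, so O finishes at 15 + 5 = hour 20.
M needs all of J (finishes hour 6, plus 2-hour gap → hour 8); N (finishes hour 15, plus 3-hour gap → hour 18). That puts its earliest start at hour 18; it finishes at 18 + 2 = hour 20.
K cannot start until J (finishes hour 6); L (finishes hour 12, plus 3-hour gap → hour 15). The controlling bound is hour 15, so K finishes at 15 + 1 = hour 16.
Every task is finished by hour 20, which is no later than the deadline of 22, so the schedule is feasible.

Yes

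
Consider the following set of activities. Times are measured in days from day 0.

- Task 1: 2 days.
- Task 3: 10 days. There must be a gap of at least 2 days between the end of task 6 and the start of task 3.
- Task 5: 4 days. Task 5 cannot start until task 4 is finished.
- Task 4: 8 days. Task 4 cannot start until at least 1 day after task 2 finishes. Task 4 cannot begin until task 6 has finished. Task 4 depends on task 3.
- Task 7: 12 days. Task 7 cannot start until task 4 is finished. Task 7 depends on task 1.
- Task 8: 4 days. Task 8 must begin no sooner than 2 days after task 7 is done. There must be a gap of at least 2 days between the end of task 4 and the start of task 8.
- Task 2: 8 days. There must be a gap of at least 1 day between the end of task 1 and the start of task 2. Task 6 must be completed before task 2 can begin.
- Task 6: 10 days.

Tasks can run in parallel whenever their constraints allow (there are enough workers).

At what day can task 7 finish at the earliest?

42

Task 6 has no prerequisites, so it starts at day 0 and finishes at day 10.
Task 3 cannot begin until task 6 (finishes day 10, plus 2-day gap → day 12). It runs from day 12 to 12 + 10 = day 22.
Nothing blocks task 1, so it runs from day 0 to day 2.
Task 2 has to wait for task 1 (finishes day 2, plus 1-day gap → day 3); task 6 (finishes day 10). The latest of these is day 10, so task 2 runs day 10 to 10 + 8 = day 18.
Task 4 needs all of task 2 (finishes day 18, plus 1-day gap → day 19); task 6 (finishes day 10); task 3 (finishes day 22). That puts its earliest start at day 22; it finishes at 22 + 8 = day 30.
For task 7: task 4 (finishes day 30); task 1 (finishes day 2). Taking the maximum gives a start of day 30, and it finishes at 30 + 12 = day 42.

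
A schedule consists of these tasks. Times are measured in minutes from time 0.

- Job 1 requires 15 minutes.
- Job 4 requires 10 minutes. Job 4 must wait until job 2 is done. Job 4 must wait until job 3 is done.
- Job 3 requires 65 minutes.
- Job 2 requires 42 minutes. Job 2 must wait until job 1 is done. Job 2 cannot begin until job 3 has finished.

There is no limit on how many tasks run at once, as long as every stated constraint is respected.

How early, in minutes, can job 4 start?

107

Job 3 has no prerequisites, so it starts at minute 0 and finishes at minute 65.
Job 1 can start immediately at minute 0; it finishes at minute 15.
Job 2 has to wait for job 1 (finishes minute 15); job 3 (finishes minute 65). The latest of these is minute 65, so job 2 runs minute 65 to 65 + 42 = minute 107.
Job 4 waits on job 2 (finishes minute 107); job 3 (finishes minute 65). The latest of these is minute 107, which is the earliest job 4 can start.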